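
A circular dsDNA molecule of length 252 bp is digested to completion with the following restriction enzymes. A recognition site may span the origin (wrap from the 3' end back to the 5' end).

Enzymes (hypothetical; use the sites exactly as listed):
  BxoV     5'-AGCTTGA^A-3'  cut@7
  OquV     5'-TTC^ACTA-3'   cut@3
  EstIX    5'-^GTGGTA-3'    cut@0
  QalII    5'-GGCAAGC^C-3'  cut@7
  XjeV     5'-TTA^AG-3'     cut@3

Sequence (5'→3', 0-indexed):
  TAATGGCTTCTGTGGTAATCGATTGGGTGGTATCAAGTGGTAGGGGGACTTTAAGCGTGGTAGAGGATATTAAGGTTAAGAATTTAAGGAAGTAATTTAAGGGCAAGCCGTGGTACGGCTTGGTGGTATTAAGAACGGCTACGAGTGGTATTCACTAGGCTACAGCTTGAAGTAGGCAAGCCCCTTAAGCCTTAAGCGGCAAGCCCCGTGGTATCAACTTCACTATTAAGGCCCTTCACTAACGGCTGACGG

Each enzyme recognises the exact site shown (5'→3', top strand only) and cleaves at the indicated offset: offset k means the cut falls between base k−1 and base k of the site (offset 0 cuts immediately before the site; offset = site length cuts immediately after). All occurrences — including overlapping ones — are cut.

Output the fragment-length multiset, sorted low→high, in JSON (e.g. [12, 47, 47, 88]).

[1,3,3,6,6,7,7,8,9,9,9,9,10,10,11,13,13,13,14,15,16,17,17,26]

Scan for sites:
  BxoV (AGCTTGAA, off=7): starts [163] → cuts [170]
  OquV (TTCACTA, off=3): starts [150, 218, 234] → cuts [153, 221, 237]
  EstIX (GTGGTA, off=0): starts [11, 26, 36, 56, 109, 122, 144, 207] → cuts [11, 26, 36, 56, 109, 122, 144, 207]
  QalII (GGCAAGCC, off=7): starts [101, 174, 197] → cuts [108, 181, 204]
  XjeV (TTAAG, off=3): starts [50, 69, 75, 83, 96, 128, 184, 191, 225] → cuts [53, 72, 78, 86, 99, 131, 187, 194, 228]

All cut coordinates (distinct, sorted): [11, 26, 36, 53, 56, 72, 78, 86, 99, 108, 109, 122, 131, 144, 153, 170, 181, 187, 194, 204, 207, 221, 228, 237]

Fragment lengths:
  11→26: 15 bp
  26→36: 10 bp
  36→53: 17 bp
  53→56: 3 bp
  56→72: 16 bp
  72→78: 6 bp
  78→86: 8 bp
  86→99: 13 bp
  99→108: 9 bp
  108→109: 1 bp
  109→122: 13 bp
  122→131: 9 bp
  131→144: 13 bp
  144→153: 9 bp
  153→170: 17 bp
  170→181: 11 bp
  181→187: 6 bp
  187→194: 7 bp
  194→204: 10 bp
  204→207: 3 bp
  207→221: 14 bp
  221→228: 7 bp
  228→237: 9 bp
  237→11 (wrap): 252-237+11 = 26 bp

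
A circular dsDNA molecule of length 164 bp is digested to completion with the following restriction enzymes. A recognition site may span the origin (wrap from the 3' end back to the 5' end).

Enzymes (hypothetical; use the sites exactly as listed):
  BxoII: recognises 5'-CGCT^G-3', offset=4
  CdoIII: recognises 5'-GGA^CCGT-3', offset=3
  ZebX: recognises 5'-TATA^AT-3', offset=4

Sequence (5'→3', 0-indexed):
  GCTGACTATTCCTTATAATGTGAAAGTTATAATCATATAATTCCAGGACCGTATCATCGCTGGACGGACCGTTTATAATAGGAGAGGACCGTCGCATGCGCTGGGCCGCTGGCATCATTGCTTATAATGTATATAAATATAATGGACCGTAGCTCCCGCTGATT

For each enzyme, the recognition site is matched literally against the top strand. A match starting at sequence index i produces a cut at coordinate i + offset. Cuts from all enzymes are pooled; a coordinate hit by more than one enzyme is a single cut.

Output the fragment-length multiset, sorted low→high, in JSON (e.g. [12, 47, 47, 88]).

[5,7,8,8,9,9,11,13,14,14,14,15,16,21]

Scan for sites:
  BxoII (CGCTG, off=4): starts [57, 98, 106, 156] → cuts [61, 102, 110, 160]
  CdoIII (GGACCGT, off=3): starts [45, 65, 85, 143] → cuts [48, 68, 88, 146]
  ZebX (TATAAT, off=4): starts [13, 27, 35, 73, 122, 137] → cuts [17, 31, 39, 77, 126, 141]

Pooled cuts: [17, 31, 39, 48, 61, 68, 77, 88, 102, 110, 126, 141, 146, 160]

Fragment lengths:
  17→31: 14 bp
  31→39: 8 bp
  39→48: 9 bp
  48→61: 13 bp
  61→68: 7 bp
  68→77: 9 bp
  77→88: 11 bp
  88→102: 14 bp
  102→110: 8 bp
  110→126: 16 bp
  126→141: 15 bp
  141→146: 5 bp
  146→160: 14 bp
  160→17 (wrap): 164-160+17 = 21 bp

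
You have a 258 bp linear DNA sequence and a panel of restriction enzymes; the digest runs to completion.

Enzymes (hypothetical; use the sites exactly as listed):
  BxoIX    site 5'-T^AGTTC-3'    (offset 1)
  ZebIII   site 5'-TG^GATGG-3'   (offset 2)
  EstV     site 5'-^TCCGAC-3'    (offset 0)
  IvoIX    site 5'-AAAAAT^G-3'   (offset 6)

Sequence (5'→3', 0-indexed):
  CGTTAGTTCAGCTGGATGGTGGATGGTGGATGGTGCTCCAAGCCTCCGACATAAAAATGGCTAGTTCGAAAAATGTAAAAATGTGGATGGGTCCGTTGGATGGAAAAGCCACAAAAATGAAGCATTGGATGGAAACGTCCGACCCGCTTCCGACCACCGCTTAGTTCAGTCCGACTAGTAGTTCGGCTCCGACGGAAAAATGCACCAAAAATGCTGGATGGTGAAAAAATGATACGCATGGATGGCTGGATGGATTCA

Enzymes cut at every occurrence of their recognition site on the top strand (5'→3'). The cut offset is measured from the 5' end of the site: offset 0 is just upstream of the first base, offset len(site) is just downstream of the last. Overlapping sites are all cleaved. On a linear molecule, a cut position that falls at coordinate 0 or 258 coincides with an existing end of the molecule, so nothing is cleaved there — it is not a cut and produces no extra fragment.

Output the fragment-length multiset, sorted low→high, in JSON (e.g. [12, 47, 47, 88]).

[3,4,4,4,7,7,7,8,8,8,9,10,10,10,10,10,11,11,12,13,14,14,14,14,16,20]

Per-enzyme occurrences:
  BxoIX (TAGTTC, off=1): starts [3, 61, 161, 178] → cuts [4, 62, 162, 179]
  ZebIII (TGGATGG, off=2): starts [12, 19, 26, 83, 96, 125, 214, 238, 246] → cuts [14, 21, 28, 85, 98, 127, 216, 240, 248]
  EstV (TCCGAC, off=0): starts [44, 137, 148, 169, 187] → cuts [44, 137, 148, 169, 187]
  IvoIX (AAAAATG, off=6): starts [52, 68, 76, 112, 195, 206, 224] → cuts [58, 74, 82, 118, 201, 212, 230]

All cut coordinates (distinct, sorted): [4, 14, 21, 28, 44, 58, 62, 74, 82, 85, 98, 118, 127, 137, 148, 162, 169, 179, 187, 201, 212, 216, 230, 240, 248]

Fragment lengths:
  [0,4): 4 bp
  [4,14): 10 bp
  [14,21): 7 bp
  [21,28): 7 bp
  [28,44): 16 bp
  [44,58): 14 bp
  [58,62): 4 bp
  [62,74): 12 bp
  [74,82): 8 bp
  [82,85): 3 bp
  [85,98): 13 bp
  [98,118): 20 bp
  [118,127): 9 bp
  [127,137): 10 bp
  [137,148): 11 bp
  [148,162): 14 bp
  [162,169): 7 bp
  [169,179): 10 bp
  [179,187): 8 bp
  [187,201): 14 bp
  [201,212): 11 bp
  [212,216): 4 bp
  [216,230): 14 bp
  [230,240): 10 bp
  [240,248): 8 bp
  [248,258): 10 bp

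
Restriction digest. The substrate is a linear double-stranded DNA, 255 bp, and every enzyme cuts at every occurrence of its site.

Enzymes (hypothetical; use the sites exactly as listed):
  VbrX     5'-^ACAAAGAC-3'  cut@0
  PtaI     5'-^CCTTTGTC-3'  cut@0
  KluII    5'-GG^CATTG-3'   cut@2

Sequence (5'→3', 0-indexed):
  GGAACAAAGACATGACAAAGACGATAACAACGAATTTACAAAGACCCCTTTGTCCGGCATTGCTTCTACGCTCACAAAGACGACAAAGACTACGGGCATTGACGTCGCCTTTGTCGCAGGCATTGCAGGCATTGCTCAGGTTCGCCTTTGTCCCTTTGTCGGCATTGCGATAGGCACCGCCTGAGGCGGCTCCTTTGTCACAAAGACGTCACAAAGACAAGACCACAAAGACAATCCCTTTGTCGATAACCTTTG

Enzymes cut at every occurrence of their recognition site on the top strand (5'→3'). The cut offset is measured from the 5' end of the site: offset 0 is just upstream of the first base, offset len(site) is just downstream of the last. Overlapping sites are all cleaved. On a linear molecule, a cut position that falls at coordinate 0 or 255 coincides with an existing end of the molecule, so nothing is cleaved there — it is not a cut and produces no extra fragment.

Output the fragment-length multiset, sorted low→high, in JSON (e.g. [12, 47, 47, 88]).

[3,8,8,9,9,9,10,11,11,11,11,12,13,14,14,15,16,19,23,29]

Site scan:
  VbrX (ACAAAGAC, off=0): starts [3, 14, 37, 73, 82, 199, 210, 224] → cuts [3, 14, 37, 73, 82, 199, 210, 224]
  PtaI (CCTTTGTC, off=0): starts [46, 107, 144, 152, 191, 236] → cuts [46, 107, 144, 152, 191, 236]
  KluII (GGCATTG, off=2): starts [55, 94, 118, 127, 160] → cuts [57, 96, 120, 129, 162]

All cut coordinates (distinct, sorted): [3, 14, 37, 46, 57, 73, 82, 96, 107, 120, 129, 144, 152, 162, 191, 199, 210, 224, 236]

Fragment lengths:
  [0,3): 3 bp
  [3,14): 11 bp
  [14,37): 23 bp
  [37,46): 9 bp
  [46,57): 11 bp
  [57,73): 16 bp
  [73,82): 9 bp
  [82,96): 14 bp
  [96,107): 11 bp
  [107,120): 13 bp
  [120,129): 9 bp
  [129,144): 15 bp
  [144,152): 8 bp
  [152,162): 10 bp
  [162,191): 29 bp
  [191,199): 8 bp
  [199,210): 11 bp
  [210,224): 14 bp
  [224,236): 12 bp
  [236,255): 19 bp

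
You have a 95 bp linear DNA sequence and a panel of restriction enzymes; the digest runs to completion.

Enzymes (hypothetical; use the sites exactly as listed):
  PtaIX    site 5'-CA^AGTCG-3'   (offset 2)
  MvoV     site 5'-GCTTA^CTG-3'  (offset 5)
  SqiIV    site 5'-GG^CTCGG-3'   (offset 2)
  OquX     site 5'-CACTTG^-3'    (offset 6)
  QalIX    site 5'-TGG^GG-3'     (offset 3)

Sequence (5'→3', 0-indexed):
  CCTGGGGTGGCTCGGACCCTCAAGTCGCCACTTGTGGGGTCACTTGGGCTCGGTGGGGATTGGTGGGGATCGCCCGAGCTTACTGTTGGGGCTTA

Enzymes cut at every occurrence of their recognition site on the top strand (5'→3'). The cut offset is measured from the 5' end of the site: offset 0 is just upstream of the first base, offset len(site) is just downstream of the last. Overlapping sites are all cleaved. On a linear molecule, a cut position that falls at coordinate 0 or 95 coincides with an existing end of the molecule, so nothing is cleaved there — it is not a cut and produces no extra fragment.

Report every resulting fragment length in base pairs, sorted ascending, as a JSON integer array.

[2,3,5,5,6,7,8,9,10,12,12,16]

Site scan:
  PtaIX (CAAGTCG, off=2): starts [20] → cuts [22]
  MvoV (GCTTACTG, off=5): starts [77] → cuts [82]
  SqiIV (GGCTCGG, off=2): starts [8, 46] → cuts [10, 48]
  OquX (CACTTG, off=6): starts [28, 40] → cuts [34, 46]
  QalIX (TGGGG, off=3): starts [2, 34, 53, 63, 86] → cuts [5, 37, 56, 66, 89]

All cut coordinates (distinct, sorted): [5, 10, 22, 34, 37, 46, 48, 56, 66, 82, 89]

Fragment lengths:
  [0,5): 5 bp
  [5,10): 5 bp
  [10,22): 12 bp
  [22,34): 12 bp
  [34,37): 3 bp
  [37,46): 9 bp
  [46,48): 2 bp
  [48,56): 8 bp
  [56,66): 10 bp
  [66,82): 16 bp
  [82,89): 7 bp
  [89,95): 6 bp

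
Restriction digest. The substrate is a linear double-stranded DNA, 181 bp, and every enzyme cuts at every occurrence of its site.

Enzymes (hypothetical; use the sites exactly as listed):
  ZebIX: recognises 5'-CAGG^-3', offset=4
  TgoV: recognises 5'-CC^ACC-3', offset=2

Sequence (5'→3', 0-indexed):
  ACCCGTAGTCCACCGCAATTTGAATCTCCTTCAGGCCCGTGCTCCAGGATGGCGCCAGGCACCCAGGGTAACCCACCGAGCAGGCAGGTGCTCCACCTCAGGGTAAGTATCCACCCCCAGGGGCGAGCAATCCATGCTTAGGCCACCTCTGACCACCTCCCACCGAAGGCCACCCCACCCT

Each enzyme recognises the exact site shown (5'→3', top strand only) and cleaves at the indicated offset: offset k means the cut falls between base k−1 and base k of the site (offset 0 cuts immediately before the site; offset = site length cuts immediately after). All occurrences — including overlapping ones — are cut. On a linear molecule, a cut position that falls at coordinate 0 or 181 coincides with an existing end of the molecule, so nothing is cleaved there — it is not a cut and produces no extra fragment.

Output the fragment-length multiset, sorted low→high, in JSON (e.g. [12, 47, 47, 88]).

[4,5,5,6,7,7,8,8,9,10,10,10,10,11,11,13,23,24]

Scan for sites:
  ZebIX (CAGG, off=4): starts [31, 44, 55, 63, 80, 84, 98, 117] → cuts [35, 48, 59, 67, 84, 88, 102, 121]
  TgoV (CCACC, off=2): starts [9, 72, 92, 110, 142, 152, 159, 169, 174] → cuts [11, 74, 94, 112, 144, 154, 161, 171, 176]

Pooled cuts: [11, 35, 48, 59, 67, 74, 84, 88, 94, 102, 112, 121, 144, 154, 161, 171, 176]

Fragments:
  [0,11): 11 bp
  [11,35): 24 bp
  [35,48): 13 bp
  [48,59): 11 bp
  [59,67): 8 bp
  [67,74): 7 bp
  [74,84): 10 bp
  [84,88): 4 bp
  [88,94): 6 bp
  [94,102): 8 bp
  [102,112): 10 bp
  [112,121): 9 bp
  [121,144): 23 bp
  [144,154): 10 bp
  [154,161): 7 bp
  [161,171): 10 bp
  [171,176): 5 bp
  [176,181): 5 bp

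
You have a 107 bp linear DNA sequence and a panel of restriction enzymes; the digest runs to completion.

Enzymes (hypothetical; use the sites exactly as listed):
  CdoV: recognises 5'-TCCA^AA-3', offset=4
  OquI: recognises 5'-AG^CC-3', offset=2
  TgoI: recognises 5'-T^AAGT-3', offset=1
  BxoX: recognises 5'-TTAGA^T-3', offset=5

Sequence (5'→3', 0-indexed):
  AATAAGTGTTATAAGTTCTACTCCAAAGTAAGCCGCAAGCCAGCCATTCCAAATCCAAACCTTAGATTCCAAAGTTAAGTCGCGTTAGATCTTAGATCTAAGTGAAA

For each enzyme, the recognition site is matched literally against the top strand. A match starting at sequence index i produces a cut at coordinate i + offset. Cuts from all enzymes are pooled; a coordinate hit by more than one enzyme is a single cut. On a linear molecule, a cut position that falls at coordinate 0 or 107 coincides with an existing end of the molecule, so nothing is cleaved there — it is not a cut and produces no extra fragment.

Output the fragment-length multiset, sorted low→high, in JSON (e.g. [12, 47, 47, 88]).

[3,3,4,5,5,6,7,7,7,8,8,9,9,13,13]

Per-enzyme occurrences:
  CdoV (TCCAAA, off=4): starts [21, 47, 53, 67] → cuts [25, 51, 57, 71]
  OquI (AGCC, off=2): starts [30, 37, 41] → cuts [32, 39, 43]
  TgoI (TAAGT, off=1): starts [2, 11, 75, 98] → cuts [3, 12, 76, 99]
  BxoX (TTAGAT, off=5): starts [61, 84, 91] → cuts [66, 89, 96]

All cut coordinates (distinct, sorted): [3, 12, 25, 32, 39, 43, 51, 57, 66, 71, 76, 89, 96, 99]

Fragments:
  [0,3): 3 bp
  [3,12): 9 bp
  [12,25): 13 bp
  [25,32): 7 bp
  [32,39): 7 bp
  [39,43): 4 bp
  [43,51): 8 bp
  [51,57): 6 bp
  [57,66): 9 bp
  [66,71): 5 bp
  [71,76): 5 bp
  [76,89): 13 bp
  [89,96): 7 bp
  [96,99): 3 bp
  [99,107): 8 bp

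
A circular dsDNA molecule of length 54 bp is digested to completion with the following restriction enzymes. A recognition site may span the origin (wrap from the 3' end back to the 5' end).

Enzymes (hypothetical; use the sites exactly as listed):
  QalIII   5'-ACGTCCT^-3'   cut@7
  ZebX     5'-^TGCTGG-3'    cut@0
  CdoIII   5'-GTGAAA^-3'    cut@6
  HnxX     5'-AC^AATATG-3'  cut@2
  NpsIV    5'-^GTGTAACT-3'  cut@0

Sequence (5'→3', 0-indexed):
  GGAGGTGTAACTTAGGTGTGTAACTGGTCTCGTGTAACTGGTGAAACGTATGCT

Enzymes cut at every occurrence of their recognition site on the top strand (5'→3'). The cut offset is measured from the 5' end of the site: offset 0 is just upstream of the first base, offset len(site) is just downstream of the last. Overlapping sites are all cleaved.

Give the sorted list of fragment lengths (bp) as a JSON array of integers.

Scan for sites:
  QalIII (ACGTCCT, off=7): no sites
  ZebX TGCTGG/0: at [50] ⇒ [50]
  CdoIII GTGAAA/6: at [40] ⇒ [46]
  HnxX (ACAATATG, off=2): no sites
  NpsIV GTGTAACT/0: at [4, 17, 31] ⇒ [4, 17, 31]

Pooled cuts: [4, 17, 31, 46, 50]

Fragments:
  4→17: 13 bp
  17→31: 14 bp
  31→46: 15 bp
  46→50: 4 bp
  50→4 (wrap): 54-50+4 = 8 bp

[4,8,13,14,15]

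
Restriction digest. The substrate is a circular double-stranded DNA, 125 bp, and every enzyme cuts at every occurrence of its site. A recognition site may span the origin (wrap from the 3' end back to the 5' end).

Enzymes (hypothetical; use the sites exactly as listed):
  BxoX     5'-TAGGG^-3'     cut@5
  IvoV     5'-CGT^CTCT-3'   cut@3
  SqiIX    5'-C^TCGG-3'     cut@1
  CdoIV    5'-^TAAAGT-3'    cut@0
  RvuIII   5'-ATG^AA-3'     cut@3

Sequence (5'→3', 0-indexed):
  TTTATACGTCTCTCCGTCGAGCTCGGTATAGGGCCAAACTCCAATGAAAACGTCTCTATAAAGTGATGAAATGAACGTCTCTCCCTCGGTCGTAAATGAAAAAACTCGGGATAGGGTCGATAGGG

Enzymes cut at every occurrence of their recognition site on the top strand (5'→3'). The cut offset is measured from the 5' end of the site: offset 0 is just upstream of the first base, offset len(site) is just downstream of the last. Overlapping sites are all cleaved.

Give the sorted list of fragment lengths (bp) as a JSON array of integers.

Per-enzyme occurrences:
  BxoX TAGGG/5: at [28, 111, 120] ⇒ [0, 33, 116]
  IvoV CGTCTCT/3: at [6, 50, 75] ⇒ [9, 53, 78]
  SqiIX CTCGG/1: at [21, 84, 104] ⇒ [22, 85, 105]
  CdoIV TAAAGT/0: at [58] ⇒ [58]
  RvuIII ATGAA/3: at [43, 65, 70, 95] ⇒ [46, 68, 73, 98]

All cut coordinates (distinct, sorted): [0, 9, 22, 33, 46, 53, 58, 68, 73, 78, 85, 98, 105, 116]

Fragment lengths:
  0→9: 9 bp
  9→22: 13 bp
  22→33: 11 bp
  33→46: 13 bp
  46→53: 7 bp
  53→58: 5 bp
  58→68: 10 bp
  68→73: 5 bp
  73→78: 5 bp
  78→85: 7 bp
  85→98: 13 bp
  98→105: 7 bp
  105→116: 11 bp
  116→0 (wrap): 125-116+0 = 9 bp

[5,5,5,7,7,7,9,9,10,11,11,13,13,13]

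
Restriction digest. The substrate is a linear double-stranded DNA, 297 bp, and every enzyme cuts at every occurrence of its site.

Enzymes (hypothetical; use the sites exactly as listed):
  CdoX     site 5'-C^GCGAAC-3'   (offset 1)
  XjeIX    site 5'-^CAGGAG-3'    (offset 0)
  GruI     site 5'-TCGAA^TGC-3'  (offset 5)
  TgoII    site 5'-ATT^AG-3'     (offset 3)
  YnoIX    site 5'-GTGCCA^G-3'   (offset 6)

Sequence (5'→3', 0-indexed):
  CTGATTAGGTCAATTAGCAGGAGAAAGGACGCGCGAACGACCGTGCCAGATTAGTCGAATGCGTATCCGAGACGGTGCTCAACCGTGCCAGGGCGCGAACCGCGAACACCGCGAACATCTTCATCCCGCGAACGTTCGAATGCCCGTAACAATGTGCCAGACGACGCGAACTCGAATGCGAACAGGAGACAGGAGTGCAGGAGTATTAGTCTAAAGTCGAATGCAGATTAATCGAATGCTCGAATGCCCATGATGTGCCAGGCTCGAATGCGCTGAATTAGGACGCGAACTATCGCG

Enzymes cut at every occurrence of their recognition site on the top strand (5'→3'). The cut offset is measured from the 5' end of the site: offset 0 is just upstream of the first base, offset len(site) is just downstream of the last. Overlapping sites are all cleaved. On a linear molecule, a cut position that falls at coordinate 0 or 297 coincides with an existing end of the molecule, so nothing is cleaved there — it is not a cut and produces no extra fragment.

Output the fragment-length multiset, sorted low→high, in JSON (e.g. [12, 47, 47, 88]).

Scan for sites:
  CdoX (CGCGAAC, off=1): starts [31, 93, 100, 109, 126, 164, 283] → cuts [32, 94, 101, 110, 127, 165, 284]
  XjeIX (CAGGAG, off=0): starts [17, 182, 189, 197] → cuts [17, 182, 189, 197]
  GruI (TCGAATGC, off=5): starts [54, 135, 171, 216, 231, 239, 263] → cuts [59, 140, 176, 221, 236, 244, 268]
  TgoII (ATTAG, off=3): starts [3, 12, 49, 204, 276] → cuts [6, 15, 52, 207, 279]
  YnoIX (GTGCCAG, off=6): starts [42, 84, 153, 254] → cuts [48, 90, 159, 260]

Pooled cuts: [6, 15, 17, 32, 48, 52, 59, 90, 94, 101, 110, 127, 140, 159, 165, 176, 182, 189, 197, 207, 221, 236, 244, 260, 268, 279, 284]

Fragment lengths:
  [0,6): 6 bp
  [6,15): 9 bp
  [15,17): 2 bp
  [17,32): 15 bp
  [32,48): 16 bp
  [48,52): 4 bp
  [52,59): 7 bp
  [59,90): 31 bp
  [90,94): 4 bp
  [94,101): 7 bp
  [101,110): 9 bp
  [110,127): 17 bp
  [127,140): 13 bp
  [140,159): 19 bp
  [159,165): 6 bp
  [165,176): 11 bp
  [176,182): 6 bp
  [182,189): 7 bp
  [189,197): 8 bp
  [197,207): 10 bp
  [207,221): 14 bp
  [221,236): 15 bp
  [236,244): 8 bp
  [244,260): 16 bp
  [260,268): 8 bp
  [268,279): 11 bp
  [279,284): 5 bp
  [284,297): 13 bp

[2,4,4,5,6,6,6,7,7,7,8,8,8,9,9,10,11,11,13,13,14,15,15,16,16,17,19,31]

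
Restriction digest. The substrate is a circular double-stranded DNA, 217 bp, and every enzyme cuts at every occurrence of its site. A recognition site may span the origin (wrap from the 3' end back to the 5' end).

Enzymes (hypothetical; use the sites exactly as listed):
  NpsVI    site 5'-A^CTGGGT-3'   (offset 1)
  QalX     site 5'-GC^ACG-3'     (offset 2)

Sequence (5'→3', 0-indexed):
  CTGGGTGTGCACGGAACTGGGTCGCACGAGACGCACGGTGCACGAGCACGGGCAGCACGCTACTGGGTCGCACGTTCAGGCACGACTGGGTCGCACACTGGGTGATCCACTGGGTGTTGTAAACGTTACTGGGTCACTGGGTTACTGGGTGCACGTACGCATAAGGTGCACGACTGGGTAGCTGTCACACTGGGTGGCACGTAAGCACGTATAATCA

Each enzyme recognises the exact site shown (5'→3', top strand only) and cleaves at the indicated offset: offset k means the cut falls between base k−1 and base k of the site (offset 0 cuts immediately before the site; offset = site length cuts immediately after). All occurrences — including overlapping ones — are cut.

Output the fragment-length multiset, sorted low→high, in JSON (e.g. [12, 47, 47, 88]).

[4,4,6,6,6,7,8,8,8,8,9,9,9,9,9,10,10,11,12,12,16,17,19]

Per-enzyme occurrences:
  NpsVI ACTGGGT/1: at [15, 61, 84, 96, 108, 127, 135, 143, 172, 188, 216] ⇒ [0, 16, 62, 85, 97, 109, 128, 136, 144, 173, 189]
  QalX GCACG/2: at [8, 23, 32, 39, 45, 54, 69, 79, 150, 167, 196, 204] ⇒ [10, 25, 34, 41, 47, 56, 71, 81, 152, 169, 198, 206]

All cut coordinates (distinct, sorted): [0, 10, 16, 25, 34, 41, 47, 56, 62, 71, 81, 85, 97, 109, 128, 136, 144, 152, 169, 173, 189, 198, 206]

Fragment lengths:
  0→10: 10 bp
  10→16: 6 bp
  16→25: 9 bp
  25→34: 9 bp
  34→41: 7 bp
  41→47: 6 bp
  47→56: 9 bp
  56→62: 6 bp
  62→71: 9 bp
  71→81: 10 bp
  81→85: 4 bp
  85→97: 12 bp
  97→109: 12 bp
  109→128: 19 bp
  128→136: 8 bp
  136→144: 8 bp
  144→152: 8 bp
  152→169: 17 bp
  169→173: 4 bp
  173→189: 16 bp
  189→198: 9 bp
  198→206: 8 bp
  206→0 (wrap): 217-206+0 = 11 bp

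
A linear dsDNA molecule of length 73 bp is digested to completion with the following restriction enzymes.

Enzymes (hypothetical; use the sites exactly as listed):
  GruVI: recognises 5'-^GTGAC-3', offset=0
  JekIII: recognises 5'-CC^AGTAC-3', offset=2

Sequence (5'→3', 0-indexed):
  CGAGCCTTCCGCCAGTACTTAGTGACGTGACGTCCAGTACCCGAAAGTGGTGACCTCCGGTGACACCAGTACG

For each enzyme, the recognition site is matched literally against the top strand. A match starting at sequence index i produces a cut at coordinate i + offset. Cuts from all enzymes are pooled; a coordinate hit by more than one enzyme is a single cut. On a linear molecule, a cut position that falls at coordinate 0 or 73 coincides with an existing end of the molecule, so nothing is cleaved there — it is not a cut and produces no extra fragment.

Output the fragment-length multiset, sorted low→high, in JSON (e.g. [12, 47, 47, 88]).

[5,6,8,8,9,10,13,14]

Per-enzyme occurrences:
  GruVI (GTGAC, off=0): starts [21, 26, 49, 59] → cuts [21, 26, 49, 59]
  JekIII (CCAGTAC, off=2): starts [11, 33, 65] → cuts [13, 35, 67]

All cut coordinates (distinct, sorted): [13, 21, 26, 35, 49, 59, 67]

Fragments:
  [0,13): 13 bp
  [13,21): 8 bp
  [21,26): 5 bp
  [26,35): 9 bp
  [35,49): 14 bp
  [49,59): 10 bp
  [59,67): 8 bp
  [67,73): 6 bp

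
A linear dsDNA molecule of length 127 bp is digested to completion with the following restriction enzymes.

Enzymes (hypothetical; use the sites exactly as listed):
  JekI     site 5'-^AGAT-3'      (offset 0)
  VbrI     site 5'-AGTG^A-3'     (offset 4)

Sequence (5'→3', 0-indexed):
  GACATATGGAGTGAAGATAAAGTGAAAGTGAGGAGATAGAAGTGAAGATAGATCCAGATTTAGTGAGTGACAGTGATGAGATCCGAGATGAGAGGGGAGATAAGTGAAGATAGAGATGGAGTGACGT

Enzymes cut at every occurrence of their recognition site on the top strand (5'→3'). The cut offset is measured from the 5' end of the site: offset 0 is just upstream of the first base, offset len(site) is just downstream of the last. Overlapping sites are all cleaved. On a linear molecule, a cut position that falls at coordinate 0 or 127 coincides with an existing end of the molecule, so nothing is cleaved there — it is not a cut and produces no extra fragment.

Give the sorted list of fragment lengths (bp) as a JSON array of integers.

Per-enzyme occurrences:
  JekI AGAT/0: at [14, 33, 45, 49, 55, 78, 85, 97, 107, 113] ⇒ [14, 33, 45, 49, 55, 78, 85, 97, 107, 113]
  VbrI AGTGA/4: at [9, 20, 26, 40, 61, 65, 71, 102, 119] ⇒ [13, 24, 30, 44, 65, 69, 75, 106, 123]

Pooled cuts: [13, 14, 24, 30, 33, 44, 45, 49, 55, 65, 69, 75, 78, 85, 97, 106, 107, 113, 123]

Fragment lengths:
  [0,13): 13 bp
  [13,14): 1 bp
  [14,24): 10 bp
  [24,30): 6 bp
  [30,33): 3 bp
  [33,44): 11 bp
  [44,45): 1 bp
  [45,49): 4 bp
  [49,55): 6 bp
  [55,65): 10 bp
  [65,69): 4 bp
  [69,75): 6 bp
  [75,78): 3 bp
  [78,85): 7 bp
  [85,97): 12 bp
  [97,106): 9 bp
  [106,107): 1 bp
  [107,113): 6 bp
  [113,123): 10 bp
  [123,127): 4 bp

[1,1,1,3,3,4,4,4,6,6,6,6,7,9,10,10,10,11,12,13]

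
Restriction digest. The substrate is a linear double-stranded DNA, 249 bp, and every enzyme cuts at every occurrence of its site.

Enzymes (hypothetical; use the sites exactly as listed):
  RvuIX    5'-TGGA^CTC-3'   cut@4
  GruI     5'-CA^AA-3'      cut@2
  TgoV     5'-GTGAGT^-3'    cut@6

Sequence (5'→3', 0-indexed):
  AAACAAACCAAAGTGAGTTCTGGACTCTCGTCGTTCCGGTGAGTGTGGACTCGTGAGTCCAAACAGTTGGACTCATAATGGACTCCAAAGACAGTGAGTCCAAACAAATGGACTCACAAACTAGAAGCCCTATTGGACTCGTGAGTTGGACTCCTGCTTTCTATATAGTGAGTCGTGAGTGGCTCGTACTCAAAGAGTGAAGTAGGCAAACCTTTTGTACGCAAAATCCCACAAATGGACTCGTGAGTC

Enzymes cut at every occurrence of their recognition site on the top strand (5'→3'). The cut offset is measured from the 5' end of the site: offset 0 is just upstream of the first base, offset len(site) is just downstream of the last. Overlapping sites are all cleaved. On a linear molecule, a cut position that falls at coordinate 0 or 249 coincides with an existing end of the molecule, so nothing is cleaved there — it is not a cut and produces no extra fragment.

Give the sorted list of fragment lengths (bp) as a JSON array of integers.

[1,3,3,4,4,5,5,5,5,6,6,6,6,7,8,9,9,9,10,10,11,12,12,15,16,19,20,23]

Scan for sites:
  RvuIX (TGGACTC, off=4): starts [20, 45, 67, 78, 108, 133, 146, 235] → cuts [24, 49, 71, 82, 112, 137, 150, 239]
  GruI (CAAA, off=2): starts [3, 8, 59, 85, 100, 104, 116, 190, 206, 221, 231] → cuts [5, 10, 61, 87, 102, 106, 118, 192, 208, 223, 233]
  TgoV (GTGAGT, off=6): starts [12, 38, 52, 93, 140, 167, 174, 242] → cuts [18, 44, 58, 99, 146, 173, 180, 248]

All cut coordinates (distinct, sorted): [5, 10, 18, 24, 44, 49, 58, 61, 71, 82, 87, 99, 102, 106, 112, 118, 137, 146, 150, 173, 180, 192, 208, 223, 233, 239, 248]

Fragments:
  [0,5): 5 bp
  [5,10): 5 bp
  [10,18): 8 bp
  [18,24): 6 bp
  [24,44): 20 bp
  [44,49): 5 bp
  [49,58): 9 bp
  [58,61): 3 bp
  [61,71): 10 bp
  [71,82): 11 bp
  [82,87): 5 bp
  [87,99): 12 bp
  [99,102): 3 bp
  [102,106): 4 bp
  [106,112): 6 bp
  [112,118): 6 bp
  [118,137): 19 bp
  [137,146): 9 bp
  [146,150): 4 bp
  [150,173): 23 bp
  [173,180): 7 bp
  [180,192): 12 bp
  [192,208): 16 bp
  [208,223): 15 bp
  [223,233): 10 bp
  [233,239): 6 bp
  [239,248): 9 bp
  [248,249): 1 bp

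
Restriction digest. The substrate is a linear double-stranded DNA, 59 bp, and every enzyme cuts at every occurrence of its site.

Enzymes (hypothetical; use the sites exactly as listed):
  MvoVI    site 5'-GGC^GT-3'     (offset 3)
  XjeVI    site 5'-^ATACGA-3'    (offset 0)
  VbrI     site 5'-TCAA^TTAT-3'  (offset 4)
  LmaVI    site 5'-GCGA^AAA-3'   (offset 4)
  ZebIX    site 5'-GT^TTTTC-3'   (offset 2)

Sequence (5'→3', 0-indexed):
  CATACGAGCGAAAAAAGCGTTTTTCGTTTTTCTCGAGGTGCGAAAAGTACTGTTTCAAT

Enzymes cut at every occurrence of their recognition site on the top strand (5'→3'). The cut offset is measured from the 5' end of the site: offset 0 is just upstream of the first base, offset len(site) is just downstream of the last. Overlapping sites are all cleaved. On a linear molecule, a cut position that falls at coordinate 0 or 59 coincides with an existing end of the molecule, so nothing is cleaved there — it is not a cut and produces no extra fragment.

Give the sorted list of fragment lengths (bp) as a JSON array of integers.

[1,7,9,10,16,16]

Scan for sites:
  MvoVI (GGCGT, off=3): no sites
  XjeVI (ATACGA, off=0): starts [1] → cuts [1]
  VbrI (TCAATTAT, off=4): no sites
  LmaVI (GCGAAAA, off=4): starts [7, 39] → cuts [11, 43]
  ZebIX (GTTTTTC, off=2): starts [18, 25] → cuts [20, 27]

All cut coordinates (distinct, sorted): [1, 11, 20, 27, 43]

Fragments:
  [0,1): 1 bp
  [1,11): 10 bp
  [11,20): 9 bp
  [20,27): 7 bp
  [27,43): 16 bp
  [43,59): 16 bp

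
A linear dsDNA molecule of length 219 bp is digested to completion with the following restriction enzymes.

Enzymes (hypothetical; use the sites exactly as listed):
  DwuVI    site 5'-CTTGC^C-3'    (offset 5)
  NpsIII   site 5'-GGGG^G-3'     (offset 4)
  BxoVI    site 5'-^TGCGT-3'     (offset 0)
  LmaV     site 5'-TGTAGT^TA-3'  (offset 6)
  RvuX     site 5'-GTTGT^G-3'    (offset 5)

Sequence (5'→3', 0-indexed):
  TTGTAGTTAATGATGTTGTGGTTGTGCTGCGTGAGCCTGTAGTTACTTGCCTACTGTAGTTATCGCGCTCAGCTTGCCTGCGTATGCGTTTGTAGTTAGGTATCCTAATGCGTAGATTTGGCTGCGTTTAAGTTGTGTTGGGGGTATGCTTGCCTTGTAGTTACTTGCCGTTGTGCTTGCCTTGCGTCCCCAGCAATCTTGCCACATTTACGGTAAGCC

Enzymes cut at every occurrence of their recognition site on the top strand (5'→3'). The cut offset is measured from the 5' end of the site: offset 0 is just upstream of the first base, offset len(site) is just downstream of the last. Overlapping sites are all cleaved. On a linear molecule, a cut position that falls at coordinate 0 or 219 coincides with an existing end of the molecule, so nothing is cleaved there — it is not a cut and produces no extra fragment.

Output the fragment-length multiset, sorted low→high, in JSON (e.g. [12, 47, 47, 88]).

[1,2,2,6,6,6,6,7,7,7,7,8,10,10,12,12,12,14,14,16,17,17,20]

Scan for sites:
  DwuVI CTTGCC/5: at [45, 72, 148, 163, 175, 197] ⇒ [50, 77, 153, 168, 180, 202]
  NpsIII GGGGG/4: at [139] ⇒ [143]
  BxoVI TGCGT/0: at [27, 78, 84, 108, 122, 182] ⇒ [27, 78, 84, 108, 122, 182]
  LmaV TGTAGTTA/6: at [1, 37, 54, 90, 155] ⇒ [7, 43, 60, 96, 161]
  RvuX GTTGTG/5: at [14, 20, 131, 169] ⇒ [19, 25, 136, 174]

All cut coordinates (distinct, sorted): [7, 19, 25, 27, 43, 50, 60, 77, 78, 84, 96, 108, 122, 136, 143, 153, 161, 168, 174, 180, 182, 202]

Fragments:
  [0,7): 7 bp
  [7,19): 12 bp
  [19,25): 6 bp
  [25,27): 2 bp
  [27,43): 16 bp
  [43,50): 7 bp
  [50,60): 10 bp
  [60,77): 17 bp
  [77,78): 1 bp
  [78,84): 6 bp
  [84,96): 12 bp
  [96,108): 12 bp
  [108,122): 14 bp
  [122,136): 14 bp
  [136,143): 7 bp
  [143,153): 10 bp
  [153,161): 8 bp
  [161,168): 7 bp
  [168,174): 6 bp
  [174,180): 6 bp
  [180,182): 2 bp
  [182,202): 20 bp
  [202,219): 17 bp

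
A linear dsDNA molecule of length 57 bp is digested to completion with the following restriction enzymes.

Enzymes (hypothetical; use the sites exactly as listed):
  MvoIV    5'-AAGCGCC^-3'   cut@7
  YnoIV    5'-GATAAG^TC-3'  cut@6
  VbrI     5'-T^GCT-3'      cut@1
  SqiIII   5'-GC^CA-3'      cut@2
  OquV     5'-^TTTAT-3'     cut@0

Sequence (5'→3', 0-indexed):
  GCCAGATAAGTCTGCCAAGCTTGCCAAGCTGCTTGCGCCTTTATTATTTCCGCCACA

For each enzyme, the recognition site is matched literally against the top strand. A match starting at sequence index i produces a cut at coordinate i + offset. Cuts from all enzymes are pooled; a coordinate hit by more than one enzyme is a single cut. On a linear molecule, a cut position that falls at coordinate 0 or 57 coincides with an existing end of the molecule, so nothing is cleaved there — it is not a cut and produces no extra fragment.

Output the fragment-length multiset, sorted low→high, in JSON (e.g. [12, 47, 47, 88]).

[2,4,5,6,8,9,9,14]

Site scan:
  MvoIV (AAGCGCC, off=7): no sites
  YnoIV GATAAGTC/6: at [4] ⇒ [10]
  VbrI TGCT/1: at [29] ⇒ [30]
  SqiIII GCCA/2: at [0, 13, 22, 51] ⇒ [2, 15, 24, 53]
  OquV TTTAT/0: at [39] ⇒ [39]

Pooled cuts: [2, 10, 15, 24, 30, 39, 53]

Fragments:
  [0,2): 2 bp
  [2,10): 8 bp
  [10,15): 5 bp
  [15,24): 9 bp
  [24,30): 6 bp
  [30,39): 9 bp
  [39,53): 14 bp
  [53,57): 4 bp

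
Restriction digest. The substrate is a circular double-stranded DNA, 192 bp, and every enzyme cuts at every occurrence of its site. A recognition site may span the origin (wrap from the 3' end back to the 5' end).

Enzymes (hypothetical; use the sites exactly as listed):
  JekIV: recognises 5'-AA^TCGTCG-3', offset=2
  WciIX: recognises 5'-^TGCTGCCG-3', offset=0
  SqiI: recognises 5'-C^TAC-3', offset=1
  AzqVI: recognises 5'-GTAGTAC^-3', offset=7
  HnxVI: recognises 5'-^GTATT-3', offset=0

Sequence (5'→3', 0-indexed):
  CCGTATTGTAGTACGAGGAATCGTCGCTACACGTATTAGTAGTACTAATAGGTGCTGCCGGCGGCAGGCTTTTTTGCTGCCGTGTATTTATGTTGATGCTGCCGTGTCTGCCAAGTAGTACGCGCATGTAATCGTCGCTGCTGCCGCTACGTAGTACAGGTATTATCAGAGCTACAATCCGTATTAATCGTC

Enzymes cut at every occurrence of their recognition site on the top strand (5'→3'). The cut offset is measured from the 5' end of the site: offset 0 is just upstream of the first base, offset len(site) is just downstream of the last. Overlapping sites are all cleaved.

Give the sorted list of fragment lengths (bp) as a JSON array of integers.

[2,5,6,7,7,7,8,9,9,10,10,12,13,13,13,14,22,25]

Scan for sites:
  JekIV AATCGTCG/2: at [18, 129] ⇒ [20, 131]
  WciIX TGCTGCCG/0: at [52, 74, 96, 138] ⇒ [52, 74, 96, 138]
  SqiI CTAC/1: at [26, 146, 171] ⇒ [27, 147, 172]
  AzqVI GTAGTAC/7: at [7, 38, 114, 150] ⇒ [14, 45, 121, 157]
  HnxVI GTATT/0: at [2, 32, 83, 159, 180] ⇒ [2, 32, 83, 159, 180]

Pooled cuts: [2, 14, 20, 27, 32, 45, 52, 74, 83, 96, 121, 131, 138, 147, 157, 159, 172, 180]

Fragments:
  2→14: 12 bp
  14→20: 6 bp
  20→27: 7 bp
  27→32: 5 bp
  32→45: 13 bp
  45→52: 7 bp
  52→74: 22 bp
  74→83: 9 bp
  83→96: 13 bp
  96→121: 25 bp
  121→131: 10 bp
  131→138: 7 bp
  138→147: 9 bp
  147→157: 10 bp
  157→159: 2 bp
  159→172: 13 bp
  172→180: 8 bp
  180→2 (wrap): 192-180+2 = 14 bp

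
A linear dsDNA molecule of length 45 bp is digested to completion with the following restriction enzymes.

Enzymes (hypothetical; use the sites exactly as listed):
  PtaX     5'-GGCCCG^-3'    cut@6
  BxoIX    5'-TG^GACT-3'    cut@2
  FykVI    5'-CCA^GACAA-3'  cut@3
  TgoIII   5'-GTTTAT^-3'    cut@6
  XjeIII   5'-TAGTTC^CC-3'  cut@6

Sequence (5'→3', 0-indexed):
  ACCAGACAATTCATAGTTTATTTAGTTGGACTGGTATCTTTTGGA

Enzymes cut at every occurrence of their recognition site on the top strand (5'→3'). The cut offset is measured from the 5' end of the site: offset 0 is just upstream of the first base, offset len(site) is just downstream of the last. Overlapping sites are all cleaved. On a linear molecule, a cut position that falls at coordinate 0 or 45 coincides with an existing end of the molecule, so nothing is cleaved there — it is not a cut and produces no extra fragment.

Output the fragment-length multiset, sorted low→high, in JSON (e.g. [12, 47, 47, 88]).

[4,7,17,17]

Site scan:
  PtaX (GGCCCG, off=6): no sites
  BxoIX TGGACT/2: at [26] ⇒ [28]
  FykVI CCAGACAA/3: at [1] ⇒ [4]
  TgoIII GTTTAT/6: at [15] ⇒ [21]
  XjeIII (TAGTTCCC, off=6): no sites

All cut coordinates (distinct, sorted): [4, 21, 28]

Fragment lengths:
  [0,4): 4 bp
  [4,21): 17 bp
  [21,28): 7 bp
  [28,45): 17 bp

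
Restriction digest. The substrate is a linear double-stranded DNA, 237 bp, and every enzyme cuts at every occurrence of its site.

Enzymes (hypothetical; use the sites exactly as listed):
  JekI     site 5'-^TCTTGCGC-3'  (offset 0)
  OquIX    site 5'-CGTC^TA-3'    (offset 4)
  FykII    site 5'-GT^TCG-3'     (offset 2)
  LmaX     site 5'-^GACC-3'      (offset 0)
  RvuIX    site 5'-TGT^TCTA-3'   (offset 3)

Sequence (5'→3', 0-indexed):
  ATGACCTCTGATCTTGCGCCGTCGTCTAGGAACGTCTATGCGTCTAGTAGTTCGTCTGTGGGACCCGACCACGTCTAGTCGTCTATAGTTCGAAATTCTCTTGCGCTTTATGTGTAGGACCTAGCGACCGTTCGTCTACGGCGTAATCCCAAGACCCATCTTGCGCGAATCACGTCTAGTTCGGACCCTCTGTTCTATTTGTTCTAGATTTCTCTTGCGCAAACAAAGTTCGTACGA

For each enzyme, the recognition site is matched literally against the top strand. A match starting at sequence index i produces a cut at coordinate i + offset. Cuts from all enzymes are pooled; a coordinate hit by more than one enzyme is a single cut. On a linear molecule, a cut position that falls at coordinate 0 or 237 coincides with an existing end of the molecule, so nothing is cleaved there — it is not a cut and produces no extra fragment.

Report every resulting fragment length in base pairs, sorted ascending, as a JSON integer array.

[2,3,4,5,5,6,6,6,7,8,8,8,8,9,9,9,9,10,10,10,10,15,16,17,18,19]

Site scan:
  JekI TCTTGCGC/0: at [11, 98, 158, 212] ⇒ [11, 98, 158, 212]
  OquIX CGTCTA/4: at [22, 32, 40, 71, 79, 132, 172] ⇒ [26, 36, 44, 75, 83, 136, 176]
  FykII GTTCG/2: at [49, 87, 129, 178, 227] ⇒ [51, 89, 131, 180, 229]
  LmaX GACC/0: at [2, 61, 66, 117, 125, 152, 183] ⇒ [2, 61, 66, 117, 125, 152, 183]
  RvuIX TGTTCTA/3: at [190, 199] ⇒ [193, 202]

Pooled cuts: [2, 11, 26, 36, 44, 51, 61, 66, 75, 83, 89, 98, 117, 125, 131, 136, 152, 158, 176, 180, 183, 193, 202, 212, 229]

Fragments:
  [0,2): 2 bp
  [2,11): 9 bp
  [11,26): 15 bp
  [26,36): 10 bp
  [36,44): 8 bp
  [44,51): 7 bp
  [51,61): 10 bp
  [61,66): 5 bp
  [66,75): 9 bp
  [75,83): 8 bp
  [83,89): 6 bp
  [89,98): 9 bp
  [98,117): 19 bp
  [117,125): 8 bp
  [125,131): 6 bp
  [131,136): 5 bp
  [136,152): 16 bp
  [152,158): 6 bp
  [158,176): 18 bp
  [176,180): 4 bp
  [180,183): 3 bp
  [183,193): 10 bp
  [193,202): 9 bp
  [202,212): 10 bp
  [212,229): 17 bp
  [229,237): 8 bp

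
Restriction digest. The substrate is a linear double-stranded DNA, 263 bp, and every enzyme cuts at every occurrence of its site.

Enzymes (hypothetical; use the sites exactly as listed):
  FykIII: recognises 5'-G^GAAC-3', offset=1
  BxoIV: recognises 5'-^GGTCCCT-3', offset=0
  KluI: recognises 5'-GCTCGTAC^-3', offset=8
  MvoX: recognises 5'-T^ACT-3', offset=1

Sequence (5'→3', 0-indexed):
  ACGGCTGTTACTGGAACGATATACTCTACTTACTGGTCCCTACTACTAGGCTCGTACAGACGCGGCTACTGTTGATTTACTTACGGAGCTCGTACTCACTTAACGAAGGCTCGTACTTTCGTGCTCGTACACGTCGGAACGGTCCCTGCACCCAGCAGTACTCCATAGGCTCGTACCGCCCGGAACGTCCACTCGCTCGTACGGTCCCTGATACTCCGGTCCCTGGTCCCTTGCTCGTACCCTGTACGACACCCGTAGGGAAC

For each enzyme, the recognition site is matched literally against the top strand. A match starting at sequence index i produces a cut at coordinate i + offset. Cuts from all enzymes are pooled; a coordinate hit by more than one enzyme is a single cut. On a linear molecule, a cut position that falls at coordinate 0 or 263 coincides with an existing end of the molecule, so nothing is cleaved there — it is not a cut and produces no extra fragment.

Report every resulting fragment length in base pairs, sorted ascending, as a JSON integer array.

Per-enzyme occurrences:
  FykIII (GGAAC, off=1): starts [12, 135, 181, 258] → cuts [13, 136, 182, 259]
  BxoIV (GGTCCCT, off=0): starts [34, 140, 202, 217, 224] → cuts [34, 140, 202, 217, 224]
  KluI (GCTCGTAC, off=8): starts [49, 87, 108, 122, 168, 194, 232] → cuts [57, 95, 116, 130, 176, 202, 240]
  MvoX (TACT, off=1): starts [8, 21, 26, 30, 40, 43, 66, 77, 92, 113, 158, 211] → cuts [9, 22, 27, 31, 41, 44, 67, 78, 93, 114, 159, 212]

All cut coordinates (distinct, sorted): [9, 13, 22, 27, 31, 34, 41, 44, 57, 67, 78, 93, 95, 114, 116, 130, 136, 140, 159, 176, 182, 202, 212, 217, 224, 240, 259]

Fragment lengths:
  [0,9): 9 bp
  [9,13): 4 bp
  [13,22): 9 bp
  [22,27): 5 bp
  [27,31): 4 bp
  [31,34): 3 bp
  [34,41): 7 bp
  [41,44): 3 bp
  [44,57): 13 bp
  [57,67): 10 bp
  [67,78): 11 bp
  [78,93): 15 bp
  [93,95): 2 bp
  [95,114): 19 bp
  [114,116): 2 bp
  [116,130): 14 bp
  [130,136): 6 bp
  [136,140): 4 bp
  [140,159): 19 bp
  [159,176): 17 bp
  [176,182): 6 bp
  [182,202): 20 bp
  [202,212): 10 bp
  [212,217): 5 bp
  [217,224): 7 bp
  [224,240): 16 bp
  [240,259): 19 bp
  [259,263): 4 bp

[2,2,3,3,4,4,4,4,5,5,6,6,7,7,9,9,10,10,11,13,14,15,16,17,19,19,19,20]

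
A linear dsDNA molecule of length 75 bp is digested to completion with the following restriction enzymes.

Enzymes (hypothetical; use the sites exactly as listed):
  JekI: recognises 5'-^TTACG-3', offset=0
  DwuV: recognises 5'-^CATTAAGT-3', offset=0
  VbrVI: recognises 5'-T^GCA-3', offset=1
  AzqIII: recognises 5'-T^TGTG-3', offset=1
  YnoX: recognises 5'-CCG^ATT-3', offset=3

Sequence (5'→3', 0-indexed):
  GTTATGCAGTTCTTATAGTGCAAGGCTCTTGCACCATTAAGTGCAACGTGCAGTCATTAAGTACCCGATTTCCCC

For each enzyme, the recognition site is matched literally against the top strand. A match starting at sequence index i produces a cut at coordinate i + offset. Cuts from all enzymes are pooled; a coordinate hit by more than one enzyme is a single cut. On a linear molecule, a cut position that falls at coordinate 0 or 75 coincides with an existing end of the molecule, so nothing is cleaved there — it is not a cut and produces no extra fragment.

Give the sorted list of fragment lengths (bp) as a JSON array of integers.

Site scan:
  JekI (TTACG, off=0): no sites
  DwuV CATTAAGT/0: at [34, 54] ⇒ [34, 54]
  VbrVI TGCA/1: at [4, 18, 29, 41, 48] ⇒ [5, 19, 30, 42, 49]
  AzqIII (TTGTG, off=1): no sites
  YnoX CCGATT/3: at [64] ⇒ [67]

All cut coordinates (distinct, sorted): [5, 19, 30, 34, 42, 49, 54, 67]

Fragments:
  [0,5): 5 bp
  [5,19): 14 bp
  [19,30): 11 bp
  [30,34): 4 bp
  [34,42): 8 bp
  [42,49): 7 bp
  [49,54): 5 bp
  [54,67): 13 bp
  [67,75): 8 bp

[4,5,5,7,8,8,11,13,14]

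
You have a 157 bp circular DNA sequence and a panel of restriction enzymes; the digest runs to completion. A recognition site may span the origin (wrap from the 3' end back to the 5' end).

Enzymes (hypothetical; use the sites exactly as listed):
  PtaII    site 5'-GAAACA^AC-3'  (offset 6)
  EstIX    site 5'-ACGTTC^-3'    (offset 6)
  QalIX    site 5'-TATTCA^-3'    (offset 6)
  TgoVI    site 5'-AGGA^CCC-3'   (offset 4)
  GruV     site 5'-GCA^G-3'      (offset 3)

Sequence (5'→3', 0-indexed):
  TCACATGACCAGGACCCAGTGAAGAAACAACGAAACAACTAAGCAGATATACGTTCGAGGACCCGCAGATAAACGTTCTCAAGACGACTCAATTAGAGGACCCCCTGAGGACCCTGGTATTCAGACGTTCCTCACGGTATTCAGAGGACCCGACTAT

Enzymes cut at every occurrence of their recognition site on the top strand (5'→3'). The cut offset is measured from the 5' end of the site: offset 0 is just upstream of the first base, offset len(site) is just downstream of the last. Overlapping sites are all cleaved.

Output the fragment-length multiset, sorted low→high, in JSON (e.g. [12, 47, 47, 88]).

[5,5,6,7,8,8,11,11,11,11,12,12,13,15,22]

Scan for sites:
  PtaII (GAAACAAC, off=6): starts [23, 31] → cuts [29, 37]
  EstIX (ACGTTC, off=6): starts [50, 72, 124] → cuts [56, 78, 130]
  QalIX (TATTCA, off=6): starts [117, 137, 154] → cuts [3, 123, 143]
  TgoVI (AGGACCC, off=4): starts [10, 57, 96, 107, 144] → cuts [14, 61, 100, 111, 148]
  GruV (GCAG, off=3): starts [42, 64] → cuts [45, 67]

All cut coordinates (distinct, sorted): [3, 14, 29, 37, 45, 56, 61, 67, 78, 100, 111, 123, 130, 143, 148]

Fragment lengths:
  3→14: 11 bp
  14→29: 15 bp
  29→37: 8 bp
  37→45: 8 bp
  45→56: 11 bp
  56→61: 5 bp
  61→67: 6 bp
  67→78: 11 bp
  78→100: 22 bp
  100→111: 11 bp
  111→123: 12 bp
  123→130: 7 bp
  130→143: 13 bp
  143→148: 5 bp
  148→3 (wrap): 157-148+3 = 12 bp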